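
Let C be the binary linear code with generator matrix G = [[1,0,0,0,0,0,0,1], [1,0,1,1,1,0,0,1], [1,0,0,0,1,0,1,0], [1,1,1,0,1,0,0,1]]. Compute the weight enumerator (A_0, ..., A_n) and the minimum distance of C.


Weight distribution: A_0 = 1, A_2 = 2, A_3 = 4, A_4 = 5, A_5 = 4. Minimum distance d = 2.

Enumerate all 2^4 = 16 messages m ∈ F_2^4.
For each, compute codeword c = mG in F_2^8, then tally its weight.
  m = 0000 → c = 00000000, weight = 0.
  m = 1000 → c = 10000001, weight = 2.
  m = 0100 → c = 10111001, weight = 5.
  m = 1100 → c = 00111000, weight = 3.
  m = 0010 → c = 10001010, weight = 3.
  m = 1010 → c = 00001011, weight = 3.
  m = 0110 → c = 00110011, weight = 4.
  m = 1110 → c = 10110010, weight = 4.
  m = 0001 → c = 11101001, weight = 5.
  m = 1001 → c = 01101000, weight = 3.
  m = 0101 → c = 01010000, weight = 2.
  m = 1101 → c = 11010001, weight = 4.
  m = 0011 → c = 01100011, weight = 4.
  m = 1011 → c = 11100010, weight = 4.
  m = 0111 → c = 11011010, weight = 5.
  m = 1111 → c = 01011011, weight = 5.
Tally weights:
  weight 0: 1 codewords.
  weight 2: 2 codewords.
  weight 3: 4 codewords.
  weight 4: 5 codewords.
  weight 5: 4 codewords.
Minimum distance d = smallest w > 0 with A_w > 0 = 2.
Sanity: Σ A_w = 16 = 2^4 = 16 ✓.


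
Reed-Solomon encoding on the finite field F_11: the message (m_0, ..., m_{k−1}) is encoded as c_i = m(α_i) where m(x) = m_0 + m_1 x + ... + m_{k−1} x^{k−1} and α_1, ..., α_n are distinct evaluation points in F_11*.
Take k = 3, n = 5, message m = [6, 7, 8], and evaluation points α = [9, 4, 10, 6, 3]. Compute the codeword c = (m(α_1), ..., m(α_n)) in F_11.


c = [2, 8, 7, 6, 0]

Message polynomial: m(x) = 6 + 7·x + 8·x^2 (mod 11).
For each evaluation point α_i, compute m(α_i) mod 11:
  α_1 = 9: Horner steps 8 → 2 → 2, so m(9) = 2.
  α_2 = 4: Horner steps 8 → 6 → 8, so m(4) = 8.
  α_3 = 10: Horner steps 8 → 10 → 7, so m(10) = 7.
  α_4 = 6: Horner steps 8 → 0 → 6, so m(6) = 6.
  α_5 = 3: Horner steps 8 → 9 → 0, so m(3) = 0.
Codeword c = [2, 8, 7, 6, 0] ∈ F_11^5.


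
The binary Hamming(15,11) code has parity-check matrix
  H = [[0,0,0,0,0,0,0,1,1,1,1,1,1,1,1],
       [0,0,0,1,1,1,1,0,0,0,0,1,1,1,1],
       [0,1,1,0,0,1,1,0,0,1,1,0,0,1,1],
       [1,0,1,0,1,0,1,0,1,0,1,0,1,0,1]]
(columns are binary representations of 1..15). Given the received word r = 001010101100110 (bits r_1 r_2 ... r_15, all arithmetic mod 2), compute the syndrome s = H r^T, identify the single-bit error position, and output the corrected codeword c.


s = (0, 0, 0, 1)^T, error position = 1, corrected codeword c = 101010101100110

Compute s = H r^T mod 2 one row at a time:
  s_1 = 0 + 1 + 1 + 0 + 0 + 1 + 1 + 0 = 4 ≡ 0 (mod 2).
  s_2 = 0 + 1 + 0 + 1 + 0 + 1 + 1 + 0 = 4 ≡ 0 (mod 2).
  s_3 = 0 + 1 + 0 + 1 + 1 + 0 + 1 + 0 = 4 ≡ 0 (mod 2).
  s_4 = 0 + 1 + 1 + 1 + 1 + 0 + 1 + 0 = 5 ≡ 1 (mod 2).
s = (0, 0, 0, 1)^T — this equals column 1 of H (binary 0001), so error is at position 1.
Correct: flip bit 1 of r = 001010101100110 to get c = 101010101100110.


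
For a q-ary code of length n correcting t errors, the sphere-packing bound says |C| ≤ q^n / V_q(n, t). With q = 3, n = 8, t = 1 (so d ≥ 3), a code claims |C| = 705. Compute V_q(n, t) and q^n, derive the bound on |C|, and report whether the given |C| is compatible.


V_q(n, t) = 17, q^n = 6561, Hamming bound = 385, |C| = 705 > bound (violated).

Step 1: Compute V_q(n, t) = Σ_{j=0}^1 C(n, j) (q−1)^j.
  j = 0: C(8,0)·(2)^0 = 1·1 = 1.
  j = 1: C(8,1)·(2)^1 = 8·2 = 16.
  V_q(n, t) = 1 + 16 = 17.
Step 2: q^n = 3^8 = 6561.
Step 3: Hamming bound ⌊q^n / V_q(n,t)⌋ = ⌊6561/17⌋ = 385.
Step 4: Compare |C| = 705 to 385: violated.
The claimed |C| lies above the Hamming bound, so no 3-ary code of length 8 with d ≥ 3 can have 705 codewords.


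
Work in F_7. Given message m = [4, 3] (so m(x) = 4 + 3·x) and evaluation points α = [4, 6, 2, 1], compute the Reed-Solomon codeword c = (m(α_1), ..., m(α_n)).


c = [2, 1, 3, 0]

Message polynomial: m(x) = 4 + 3·x (mod 7).
For each evaluation point α_i, compute m(α_i) mod 7:
  α_1 = 4: Horner steps 3 → 2, so m(4) = 2.
  α_2 = 6: Horner steps 3 → 1, so m(6) = 1.
  α_3 = 2: Horner steps 3 → 3, so m(2) = 3.
  α_4 = 1: Horner steps 3 → 0, so m(1) = 0.
Codeword c = [2, 1, 3, 0] ∈ F_7^4.


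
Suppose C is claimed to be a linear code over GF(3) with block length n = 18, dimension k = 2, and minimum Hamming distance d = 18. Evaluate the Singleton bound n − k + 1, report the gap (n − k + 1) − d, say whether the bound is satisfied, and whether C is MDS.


Singleton RHS = n − k + 1 = 17, slack = -1, bound violated (no such code; not MDS).

Singleton bound: d ≤ n − k + 1.
Here n = 18, k = 2, so n − k + 1 = 17.
Given d = 18, check d ≤ 17: NO.
Slack = (n − k + 1) − d = -1.
The slack is negative: d = 18 exceeds n − k + 1 = 17 by 1, so the Singleton bound is violated and no linear [18, 2, 18]_3 code can exist. In particular it is not MDS (MDS requires d = n − k + 1 exactly).
Description: the claimed parameters are [18, 2, 18]_3; such a code would be impossible (violates the Singleton bound).


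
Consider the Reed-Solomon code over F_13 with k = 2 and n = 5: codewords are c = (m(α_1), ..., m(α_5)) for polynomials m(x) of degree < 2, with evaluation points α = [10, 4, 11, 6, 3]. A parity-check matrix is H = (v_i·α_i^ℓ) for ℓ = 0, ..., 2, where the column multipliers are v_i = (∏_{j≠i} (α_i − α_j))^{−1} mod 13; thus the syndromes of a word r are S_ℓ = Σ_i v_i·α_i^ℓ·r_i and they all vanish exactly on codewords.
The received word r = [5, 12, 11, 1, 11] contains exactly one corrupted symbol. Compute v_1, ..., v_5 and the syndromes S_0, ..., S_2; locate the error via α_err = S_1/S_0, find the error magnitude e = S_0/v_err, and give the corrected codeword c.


S = (10, 6, 1), error at position 3, error magnitude e = 5, c = [5, 12, 6, 1, 11].

Step 1: column multipliers v_i = (∏_{j≠i}(α_i − α_j))^{−1} mod 13.
  i = 1 (α = 10): (10−4)(10−11)(10−6)(10−3) = 6·(−1)·4·7 = −168 ≡ 1, so v_1 = 1^{−1} = 1 (mod 13).
  i = 2 (α = 4): (4−10)(4−11)(4−6)(4−3) = (−6)·(−7)·(−2)·1 = −84 ≡ 7, so v_2 = 7^{−1} = 2 (mod 13).
  i = 3 (α = 11): (11−10)(11−4)(11−6)(11−3) = 1·7·5·8 = 280 ≡ 7, so v_3 = 7^{−1} = 2 (mod 13).
  i = 4 (α = 6): (6−10)(6−4)(6−11)(6−3) = (−4)·2·(−5)·3 = 120 ≡ 3, so v_4 = 3^{−1} = 9 (mod 13).
  i = 5 (α = 3): (3−10)(3−4)(3−11)(3−6) = (−7)·(−1)·(−8)·(−3) = 168 ≡ 12, so v_5 = 12^{−1} = 12 (mod 13).
  v = [1, 2, 2, 9, 12].
Step 2: syndromes of r = [5, 12, 11, 1, 11] (all sums mod 13).
  S_0 = Σ v_i r_i = 1·5 + 2·12 + 2·11 + 9·1 + 12·11 = 192 ≡ 10.
  S_1 = Σ v_i α_i r_i = 1·10·5 + 2·4·12 + 2·11·11 + 9·6·1 + 12·3·11 = 838 ≡ 6.
  α_i^2 mod 13 = [9, 3, 4, 10, 9].
  S_2 = Σ v_i α_i^2 r_i = 1·9·5 + 2·3·12 + 2·4·11 + 9·10·1 + 12·9·11 = 1483 ≡ 1.
  S = (10, 6, 1) ≠ 0, so r is not a codeword (an error is present).
Step 3: locate the error. For a single error e at position i, S_ℓ = v_i·e·α_i^ℓ, so α_err = S_1/S_0.
  S_0^{−1} = 10^{−1} = 4 (mod 13), so α_err = 6·4 = 24 ≡ 11 = α_3. Error position i = 3.
  Consistency check: S_2/S_1 = 1·11 = 11 ≡ 11 = α_err ✓ (single-error assumption holds).
Step 4: error magnitude e = S_0/v_3 = S_0·∏_{j≠3}(α_3 − α_j) = 10·7 = 70 ≡ 5 (mod 13).
Step 5: correct position 3: c_3 = r_3 − e = 11 − 5 ≡ 6 (mod 13). Hence c = [5, 12, 6, 1, 11].
  Check: interpolating c through the α_i gives m(x) = 8 + 1·x (degree < 2) with m(α_i) = c_i for every i, so c is indeed a codeword.


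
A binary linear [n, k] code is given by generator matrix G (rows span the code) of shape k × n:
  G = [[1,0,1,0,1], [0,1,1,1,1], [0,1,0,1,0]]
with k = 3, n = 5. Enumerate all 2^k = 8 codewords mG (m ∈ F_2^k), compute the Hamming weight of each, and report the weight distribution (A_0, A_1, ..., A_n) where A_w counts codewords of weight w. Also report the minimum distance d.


Weight distribution: A_0 = 1, A_1 = 1, A_2 = 2, A_3 = 2, A_4 = 1, A_5 = 1. Minimum distance d = 1.

Enumerate all 2^3 = 8 messages m ∈ F_2^3.
For each, compute codeword c = mG in F_2^5, then tally its weight.
  m = 000 → c = 00000, weight = 0.
  m = 100 → c = 10101, weight = 3.
  m = 010 → c = 01111, weight = 4.
  m = 110 → c = 11010, weight = 3.
  m = 001 → c = 01010, weight = 2.
  m = 101 → c = 11111, weight = 5.
  m = 011 → c = 00101, weight = 2.
  m = 111 → c = 10000, weight = 1.
Tally weights:
  weight 0: 1 codewords.
  weight 1: 1 codewords.
  weight 2: 2 codewords.
  weight 3: 2 codewords.
  weight 4: 1 codewords.
  weight 5: 1 codewords.
Minimum distance d = smallest w > 0 with A_w > 0 = 1.
Sanity: Σ A_w = 8 = 2^3 = 8 ✓.


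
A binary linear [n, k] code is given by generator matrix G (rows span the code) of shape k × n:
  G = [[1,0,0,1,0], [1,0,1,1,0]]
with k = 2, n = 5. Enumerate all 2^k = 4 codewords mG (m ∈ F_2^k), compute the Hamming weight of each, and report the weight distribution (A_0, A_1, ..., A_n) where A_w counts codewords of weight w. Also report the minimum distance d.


Weight distribution: A_0 = 1, A_1 = 1, A_2 = 1, A_3 = 1. Minimum distance d = 1.

Enumerate all 2^2 = 4 messages m ∈ F_2^2.
For each, compute codeword c = mG in F_2^5, then tally its weight.
  m = 00 → c = 00000, weight = 0.
  m = 10 → c = 10010, weight = 2.
  m = 01 → c = 10110, weight = 3.
  m = 11 → c = 00100, weight = 1.
Tally weights:
  weight 0: 1 codewords.
  weight 1: 1 codewords.
  weight 2: 1 codewords.
  weight 3: 1 codewords.
Minimum distance d = smallest w > 0 with A_w > 0 = 1.
Sanity: Σ A_w = 4 = 2^2 = 4 ✓.


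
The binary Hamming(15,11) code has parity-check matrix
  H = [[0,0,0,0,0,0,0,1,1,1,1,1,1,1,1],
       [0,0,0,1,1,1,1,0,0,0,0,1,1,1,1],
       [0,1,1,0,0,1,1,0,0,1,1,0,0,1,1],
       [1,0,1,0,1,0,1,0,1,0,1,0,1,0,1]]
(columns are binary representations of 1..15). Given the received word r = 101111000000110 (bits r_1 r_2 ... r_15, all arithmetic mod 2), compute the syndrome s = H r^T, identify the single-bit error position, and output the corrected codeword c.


s = (0, 1, 1, 0)^T, error position = 6, corrected codeword c = 101110000000110

Compute s = H r^T mod 2 one row at a time:
  s_1 = 0 + 0 + 0 + 0 + 0 + 1 + 1 + 0 = 2 ≡ 0 (mod 2).
  s_2 = 1 + 1 + 1 + 0 + 0 + 1 + 1 + 0 = 5 ≡ 1 (mod 2).
  s_3 = 0 + 1 + 1 + 0 + 0 + 0 + 1 + 0 = 3 ≡ 1 (mod 2).
  s_4 = 1 + 1 + 1 + 0 + 0 + 0 + 1 + 0 = 4 ≡ 0 (mod 2).
s = (0, 1, 1, 0)^T — this equals column 6 of H (binary 0110), so error is at position 6.
Correct: flip bit 6 of r = 101111000000110 to get c = 101110000000110.


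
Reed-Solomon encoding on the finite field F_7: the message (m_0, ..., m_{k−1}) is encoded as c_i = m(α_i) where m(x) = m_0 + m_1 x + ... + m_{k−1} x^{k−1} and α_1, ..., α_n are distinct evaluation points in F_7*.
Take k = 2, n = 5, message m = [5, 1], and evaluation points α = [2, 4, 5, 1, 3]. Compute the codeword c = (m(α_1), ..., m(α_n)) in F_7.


c = [0, 2, 3, 6, 1]

Message polynomial: m(x) = 5 + 1·x (mod 7).
For each evaluation point α_i, compute m(α_i) mod 7:
  α_1 = 2: Horner steps 1 → 0, so m(2) = 0.
  α_2 = 4: Horner steps 1 → 2, so m(4) = 2.
  α_3 = 5: Horner steps 1 → 3, so m(5) = 3.
  α_4 = 1: Horner steps 1 → 6, so m(1) = 6.
  α_5 = 3: Horner steps 1 → 1, so m(3) = 1.
Codeword c = [0, 2, 3, 6, 1] ∈ F_7^5.


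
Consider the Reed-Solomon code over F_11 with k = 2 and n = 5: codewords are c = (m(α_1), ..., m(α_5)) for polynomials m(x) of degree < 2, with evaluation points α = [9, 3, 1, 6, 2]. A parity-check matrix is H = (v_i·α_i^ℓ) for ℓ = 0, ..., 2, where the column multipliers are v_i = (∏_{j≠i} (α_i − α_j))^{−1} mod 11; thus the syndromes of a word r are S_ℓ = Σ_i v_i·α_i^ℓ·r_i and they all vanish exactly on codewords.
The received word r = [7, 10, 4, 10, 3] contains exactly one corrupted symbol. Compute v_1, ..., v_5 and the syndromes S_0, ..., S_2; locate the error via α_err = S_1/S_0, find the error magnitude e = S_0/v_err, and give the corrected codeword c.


S = (10, 8, 2), error at position 2, error magnitude e = 8, c = [7, 2, 4, 10, 3].

Step 1: column multipliers v_i = (∏_{j≠i}(α_i − α_j))^{−1} mod 11.
  i = 1 (α = 9): (9−3)(9−1)(9−6)(9−2) = 6·8·3·7 = 1008 ≡ 7, so v_1 = 7^{−1} = 8 (mod 11).
  i = 2 (α = 3): (3−9)(3−1)(3−6)(3−2) = (−6)·2·(−3)·1 = 36 ≡ 3, so v_2 = 3^{−1} = 4 (mod 11).
  i = 3 (α = 1): (1−9)(1−3)(1−6)(1−2) = (−8)·(−2)·(−5)·(−1) = 80 ≡ 3, so v_3 = 3^{−1} = 4 (mod 11).
  i = 4 (α = 6): (6−9)(6−3)(6−1)(6−2) = (−3)·3·5·4 = −180 ≡ 7, so v_4 = 7^{−1} = 8 (mod 11).
  i = 5 (α = 2): (2−9)(2−3)(2−1)(2−6) = (−7)·(−1)·1·(−4) = −28 ≡ 5, so v_5 = 5^{−1} = 9 (mod 11).
  v = [8, 4, 4, 8, 9].
Step 2: syndromes of r = [7, 10, 4, 10, 3] (all sums mod 11).
  S_0 = Σ v_i r_i = 8·7 + 4·10 + 4·4 + 8·10 + 9·3 = 219 ≡ 10.
  S_1 = Σ v_i α_i r_i = 8·9·7 + 4·3·10 + 4·1·4 + 8·6·10 + 9·2·3 = 1174 ≡ 8.
  α_i^2 mod 11 = [4, 9, 1, 3, 4].
  S_2 = Σ v_i α_i^2 r_i = 8·4·7 + 4·9·10 + 4·1·4 + 8·3·10 + 9·4·3 = 948 ≡ 2.
  S = (10, 8, 2) ≠ 0, so r is not a codeword (an error is present).
Step 3: locate the error. For a single error e at position i, S_ℓ = v_i·e·α_i^ℓ, so α_err = S_1/S_0.
  S_0^{−1} = 10^{−1} = 10 (mod 11), so α_err = 8·10 = 80 ≡ 3 = α_2. Error position i = 2.
  Consistency check: S_2/S_1 = 2·7 = 14 ≡ 3 = α_err ✓ (single-error assumption holds).
Step 4: error magnitude e = S_0/v_2 = S_0·∏_{j≠2}(α_2 − α_j) = 10·3 = 30 ≡ 8 (mod 11).
Step 5: correct position 2: c_2 = r_2 − e = 10 − 8 ≡ 2 (mod 11). Hence c = [7, 2, 4, 10, 3].
  Check: interpolating c through the α_i gives m(x) = 5 + 10·x (degree < 2) with m(α_i) = c_i for every i, so c is indeed a codeword.


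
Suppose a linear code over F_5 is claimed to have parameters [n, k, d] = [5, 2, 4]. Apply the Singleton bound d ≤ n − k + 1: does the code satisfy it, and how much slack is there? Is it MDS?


Singleton RHS = n − k + 1 = 4, slack = 0, bound satisfied, MDS.

Singleton bound: d ≤ n − k + 1.
Here n = 5, k = 2, so n − k + 1 = 4.
Given d = 4, check d ≤ 4: YES.
Slack = (n − k + 1) − d = 0.
The code is MDS (slack = 0).
Description: the claimed parameters are [5, 2, 4]_5; such a code would be MDS (meets Singleton bound).


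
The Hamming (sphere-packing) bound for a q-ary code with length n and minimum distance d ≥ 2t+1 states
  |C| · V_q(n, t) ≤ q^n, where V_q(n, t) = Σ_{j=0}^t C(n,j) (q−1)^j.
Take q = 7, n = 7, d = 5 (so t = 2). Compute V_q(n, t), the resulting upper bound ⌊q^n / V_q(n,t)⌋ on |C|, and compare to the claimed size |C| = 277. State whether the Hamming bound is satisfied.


V_q(n, t) = 799, q^n = 823543, Hamming bound = 1030, |C| = 277 ≤ bound (satisfied).

Step 1: Compute V_q(n, t) = Σ_{j=0}^2 C(n, j) (q−1)^j.
  j = 0: C(7,0)·(6)^0 = 1·1 = 1.
  j = 1: C(7,1)·(6)^1 = 7·6 = 42.
  j = 2: C(7,2)·(6)^2 = 21·36 = 756.
  V_q(n, t) = 1 + 42 + 756 = 799.
Step 2: q^n = 7^7 = 823543.
Step 3: Hamming bound ⌊q^n / V_q(n,t)⌋ = ⌊823543/799⌋ = 1030.
Step 4: Compare |C| = 277 to 1030: satisfied.
The claimed |C| lies below the Hamming bound.


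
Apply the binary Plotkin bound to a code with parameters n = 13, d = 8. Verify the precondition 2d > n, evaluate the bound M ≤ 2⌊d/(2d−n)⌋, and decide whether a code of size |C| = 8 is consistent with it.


Plotkin bound M ≤ 4; given |C| = 8 > bound (violated).

Check applicability: 2d = 16, n = 13.
2d − n = 3 > 0, so Plotkin applies.
Compute d/(2d−n) = 8/3 ≈ 2.6667.
⌊d/(2d−n)⌋ = 2.
Plotkin bound: M ≤ 2·2 = 4.
Given |C| = 8, check: VIOLATED.
This |C| is above the Plotkin bound, so no binary code with n = 13, d = 8 and 8 codewords exists.


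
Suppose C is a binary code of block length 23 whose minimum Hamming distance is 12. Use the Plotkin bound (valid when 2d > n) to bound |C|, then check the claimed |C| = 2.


Plotkin bound M ≤ 24; given |C| = 2 ≤ bound (satisfied).

Check applicability: 2d = 24, n = 23.
2d − n = 1 > 0, so Plotkin applies.
Compute d/(2d−n) = 12/1 ≈ 12.0000.
⌊d/(2d−n)⌋ = 12.
Plotkin bound: M ≤ 2·12 = 24.
Given |C| = 2, check: satisfied.
This |C| is below the Plotkin bound.


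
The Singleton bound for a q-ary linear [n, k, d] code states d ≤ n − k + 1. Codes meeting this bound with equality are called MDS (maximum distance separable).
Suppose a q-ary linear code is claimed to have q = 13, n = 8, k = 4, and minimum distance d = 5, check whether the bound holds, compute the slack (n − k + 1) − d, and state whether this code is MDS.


Singleton RHS = n − k + 1 = 5, slack = 0, bound satisfied, MDS.

Singleton bound: d ≤ n − k + 1.
Here n = 8, k = 4, so n − k + 1 = 5.
Given d = 5, check d ≤ 5: YES.
Slack = (n − k + 1) − d = 0.
The code is MDS (slack = 0).
Description: the claimed parameters are [8, 4, 5]_13; such a code would be MDS (meets Singleton bound).


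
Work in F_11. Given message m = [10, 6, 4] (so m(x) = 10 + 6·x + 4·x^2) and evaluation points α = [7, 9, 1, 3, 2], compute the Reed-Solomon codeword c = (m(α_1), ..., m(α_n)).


c = [6, 3, 9, 9, 5]

Message polynomial: m(x) = 10 + 6·x + 4·x^2 (mod 11).
For each evaluation point α_i, compute m(α_i) mod 11:
  α_1 = 7: Horner steps 4 → 1 → 6, so m(7) = 6.
  α_2 = 9: Horner steps 4 → 9 → 3, so m(9) = 3.
  α_3 = 1: Horner steps 4 → 10 → 9, so m(1) = 9.
  α_4 = 3: Horner steps 4 → 7 → 9, so m(3) = 9.
  α_5 = 2: Horner steps 4 → 3 → 5, so m(2) = 5.
Codeword c = [6, 3, 9, 9, 5] ∈ F_11^5.


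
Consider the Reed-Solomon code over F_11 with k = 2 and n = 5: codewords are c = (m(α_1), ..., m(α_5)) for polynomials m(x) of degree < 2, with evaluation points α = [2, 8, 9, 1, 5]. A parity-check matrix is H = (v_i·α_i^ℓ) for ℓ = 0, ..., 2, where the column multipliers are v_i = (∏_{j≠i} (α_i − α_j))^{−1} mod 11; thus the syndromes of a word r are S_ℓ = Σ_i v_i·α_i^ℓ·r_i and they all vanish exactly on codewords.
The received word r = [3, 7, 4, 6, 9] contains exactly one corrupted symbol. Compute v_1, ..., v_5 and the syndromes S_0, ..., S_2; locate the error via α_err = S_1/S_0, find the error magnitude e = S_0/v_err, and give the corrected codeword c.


S = (4, 9, 1), error at position 5, error magnitude e = 4, c = [3, 7, 4, 6, 5].

Step 1: column multipliers v_i = (∏_{j≠i}(α_i − α_j))^{−1} mod 11.
  i = 1 (α = 2): (2−8)(2−9)(2−1)(2−5) = (−6)·(−7)·1·(−3) = −126 ≡ 6, so v_1 = 6^{−1} = 2 (mod 11).
  i = 2 (α = 8): (8−2)(8−9)(8−1)(8−5) = 6·(−1)·7·3 = −126 ≡ 6, so v_2 = 6^{−1} = 2 (mod 11).
  i = 3 (α = 9): (9−2)(9−8)(9−1)(9−5) = 7·1·8·4 = 224 ≡ 4, so v_3 = 4^{−1} = 3 (mod 11).
  i = 4 (α = 1): (1−2)(1−8)(1−9)(1−5) = (−1)·(−7)·(−8)·(−4) = 224 ≡ 4, so v_4 = 4^{−1} = 3 (mod 11).
  i = 5 (α = 5): (5−2)(5−8)(5−9)(5−1) = 3·(−3)·(−4)·4 = 144 ≡ 1, so v_5 = 1^{−1} = 1 (mod 11).
  v = [2, 2, 3, 3, 1].
Step 2: syndromes of r = [3, 7, 4, 6, 9] (all sums mod 11).
  S_0 = Σ v_i r_i = 2·3 + 2·7 + 3·4 + 3·6 + 1·9 = 59 ≡ 4.
  S_1 = Σ v_i α_i r_i = 2·2·3 + 2·8·7 + 3·9·4 + 3·1·6 + 1·5·9 = 295 ≡ 9.
  α_i^2 mod 11 = [4, 9, 4, 1, 3].
  S_2 = Σ v_i α_i^2 r_i = 2·4·3 + 2·9·7 + 3·4·4 + 3·1·6 + 1·3·9 = 243 ≡ 1.
  S = (4, 9, 1) ≠ 0, so r is not a codeword (an error is present).
Step 3: locate the error. For a single error e at position i, S_ℓ = v_i·e·α_i^ℓ, so α_err = S_1/S_0.
  S_0^{−1} = 4^{−1} = 3 (mod 11), so α_err = 9·3 = 27 ≡ 5 = α_5. Error position i = 5.
  Consistency check: S_2/S_1 = 1·5 = 5 ≡ 5 = α_err ✓ (single-error assumption holds).
Step 4: error magnitude e = S_0/v_5 = S_0·∏_{j≠5}(α_5 − α_j) = 4·1 = 4 ≡ 4 (mod 11).
Step 5: correct position 5: c_5 = r_5 − e = 9 − 4 ≡ 5 (mod 11). Hence c = [3, 7, 4, 6, 5].
  Check: interpolating c through the α_i gives m(x) = 9 + 8·x (degree < 2) with m(α_i) = c_i for every i, so c is indeed a codeword.


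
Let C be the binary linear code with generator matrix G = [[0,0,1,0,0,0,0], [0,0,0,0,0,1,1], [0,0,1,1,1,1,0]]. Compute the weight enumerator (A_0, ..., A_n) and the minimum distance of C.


Weight distribution: A_0 = 1, A_1 = 1, A_2 = 1, A_3 = 3, A_4 = 2. Minimum distance d = 1.

Enumerate all 2^3 = 8 messages m ∈ F_2^3.
For each, compute codeword c = mG in F_2^7, then tally its weight.
  m = 000 → c = 0000000, weight = 0.
  m = 100 → c = 0010000, weight = 1.
  m = 010 → c = 0000011, weight = 2.
  m = 110 → c = 0010011, weight = 3.
  m = 001 → c = 0011110, weight = 4.
  m = 101 → c = 0001110, weight = 3.
  m = 011 → c = 0011101, weight = 4.
  m = 111 → c = 0001101, weight = 3.
Tally weights:
  weight 0: 1 codewords.
  weight 1: 1 codewords.
  weight 2: 1 codewords.
  weight 3: 3 codewords.
  weight 4: 2 codewords.
Minimum distance d = smallest w > 0 with A_w > 0 = 1.
Sanity: Σ A_w = 8 = 2^3 = 8 ✓.


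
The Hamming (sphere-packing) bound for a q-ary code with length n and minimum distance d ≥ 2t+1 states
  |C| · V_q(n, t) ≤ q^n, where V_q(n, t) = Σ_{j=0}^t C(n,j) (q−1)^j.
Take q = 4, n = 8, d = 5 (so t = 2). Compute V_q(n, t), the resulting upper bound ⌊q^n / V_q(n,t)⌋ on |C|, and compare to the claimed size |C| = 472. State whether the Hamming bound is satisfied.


V_q(n, t) = 277, q^n = 65536, Hamming bound = 236, |C| = 472 > bound (violated).

Step 1: Compute V_q(n, t) = Σ_{j=0}^2 C(n, j) (q−1)^j.
  j = 0: C(8,0)·(3)^0 = 1·1 = 1.
  j = 1: C(8,1)·(3)^1 = 8·3 = 24.
  j = 2: C(8,2)·(3)^2 = 28·9 = 252.
  V_q(n, t) = 1 + 24 + 252 = 277.
Step 2: q^n = 4^8 = 65536.
Step 3: Hamming bound ⌊q^n / V_q(n,t)⌋ = ⌊65536/277⌋ = 236.
Step 4: Compare |C| = 472 to 236: violated.
The claimed |C| lies above the Hamming bound, so no 4-ary code of length 8 with d ≥ 5 can have 472 codewords.


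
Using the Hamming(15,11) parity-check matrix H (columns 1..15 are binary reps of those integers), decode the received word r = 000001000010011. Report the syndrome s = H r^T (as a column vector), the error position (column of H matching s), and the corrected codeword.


s = (1, 1, 0, 0)^T, error position = 12, corrected codeword c = 000001000011011

Compute s = H r^T mod 2 one row at a time:
  s_1 = 0 + 0 + 0 + 1 + 0 + 0 + 1 + 1 = 3 ≡ 1 (mod 2).
  s_2 = 0 + 0 + 1 + 0 + 0 + 0 + 1 + 1 = 3 ≡ 1 (mod 2).
  s_3 = 0 + 0 + 1 + 0 + 0 + 1 + 1 + 1 = 4 ≡ 0 (mod 2).
  s_4 = 0 + 0 + 0 + 0 + 0 + 1 + 0 + 1 = 2 ≡ 0 (mod 2).
s = (1, 1, 0, 0)^T — this equals column 12 of H (binary 1100), so error is at position 12.
Correct: flip bit 12 of r = 000001000010011 to get c = 000001000011011.


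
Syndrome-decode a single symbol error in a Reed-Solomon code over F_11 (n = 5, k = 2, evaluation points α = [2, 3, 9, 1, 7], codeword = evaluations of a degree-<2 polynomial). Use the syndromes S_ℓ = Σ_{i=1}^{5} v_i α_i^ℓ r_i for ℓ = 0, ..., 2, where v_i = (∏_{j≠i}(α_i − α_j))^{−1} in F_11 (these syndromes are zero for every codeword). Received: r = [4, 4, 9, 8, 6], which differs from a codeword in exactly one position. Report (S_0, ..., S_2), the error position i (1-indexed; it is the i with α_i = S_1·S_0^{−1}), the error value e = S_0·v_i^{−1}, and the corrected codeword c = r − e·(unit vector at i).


S = (1, 3, 9), error at position 2, error magnitude e = 4, c = [4, 0, 9, 8, 6].

Step 1: column multipliers v_i = (∏_{j≠i}(α_i − α_j))^{−1} mod 11.
  i = 1 (α = 2): (2−3)(2−9)(2−1)(2−7) = (−1)·(−7)·1·(−5) = −35 ≡ 9, so v_1 = 9^{−1} = 5 (mod 11).
  i = 2 (α = 3): (3−2)(3−9)(3−1)(3−7) = 1·(−6)·2·(−4) = 48 ≡ 4, so v_2 = 4^{−1} = 3 (mod 11).
  i = 3 (α = 9): (9−2)(9−3)(9−1)(9−7) = 7·6·8·2 = 672 ≡ 1, so v_3 = 1^{−1} = 1 (mod 11).
  i = 4 (α = 1): (1−2)(1−3)(1−9)(1−7) = (−1)·(−2)·(−8)·(−6) = 96 ≡ 8, so v_4 = 8^{−1} = 7 (mod 11).
  i = 5 (α = 7): (7−2)(7−3)(7−9)(7−1) = 5·4·(−2)·6 = −240 ≡ 2, so v_5 = 2^{−1} = 6 (mod 11).
  v = [5, 3, 1, 7, 6].
Step 2: syndromes of r = [4, 4, 9, 8, 6] (all sums mod 11).
  S_0 = Σ v_i r_i = 5·4 + 3·4 + 1·9 + 7·8 + 6·6 = 133 ≡ 1.
  S_1 = Σ v_i α_i r_i = 5·2·4 + 3·3·4 + 1·9·9 + 7·1·8 + 6·7·6 = 465 ≡ 3.
  α_i^2 mod 11 = [4, 9, 4, 1, 5].
  S_2 = Σ v_i α_i^2 r_i = 5·4·4 + 3·9·4 + 1·4·9 + 7·1·8 + 6·5·6 = 460 ≡ 9.
  S = (1, 3, 9) ≠ 0, so r is not a codeword (an error is present).
Step 3: locate the error. For a single error e at position i, S_ℓ = v_i·e·α_i^ℓ, so α_err = S_1/S_0.
  S_0^{−1} = 1^{−1} = 1 (mod 11), so α_err = 3·1 = 3 ≡ 3 = α_2. Error position i = 2.
  Consistency check: S_2/S_1 = 9·4 = 36 ≡ 3 = α_err ✓ (single-error assumption holds).
Step 4: error magnitude e = S_0/v_2 = S_0·∏_{j≠2}(α_2 − α_j) = 1·4 = 4 ≡ 4 (mod 11).
Step 5: correct position 2: c_2 = r_2 − e = 4 − 4 ≡ 0 (mod 11). Hence c = [4, 0, 9, 8, 6].
  Check: interpolating c through the α_i gives m(x) = 1 + 7·x (degree < 2) with m(α_i) = c_i for every i, so c is indeed a codeword.


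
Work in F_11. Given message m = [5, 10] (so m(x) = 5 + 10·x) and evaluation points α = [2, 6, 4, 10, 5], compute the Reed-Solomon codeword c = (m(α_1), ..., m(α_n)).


c = [3, 10, 1, 6, 0]

Message polynomial: m(x) = 5 + 10·x (mod 11).
For each evaluation point α_i, compute m(α_i) mod 11:
  α_1 = 2: Horner steps 10 → 3, so m(2) = 3.
  α_2 = 6: Horner steps 10 → 10, so m(6) = 10.
  α_3 = 4: Horner steps 10 → 1, so m(4) = 1.
  α_4 = 10: Horner steps 10 → 6, so m(10) = 6.
  α_5 = 5: Horner steps 10 → 0, so m(5) = 0.
Codeword c = [3, 10, 1, 6, 0] ∈ F_11^5.


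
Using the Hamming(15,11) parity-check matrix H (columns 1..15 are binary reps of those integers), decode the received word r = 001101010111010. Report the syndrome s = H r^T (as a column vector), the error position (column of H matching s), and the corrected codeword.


s = (1, 0, 1, 0)^T, error position = 10, corrected codeword c = 001101010011010

Compute s = H r^T mod 2 one row at a time:
  s_1 = 1 + 0 + 1 + 1 + 1 + 0 + 1 + 0 = 5 ≡ 1 (mod 2).
  s_2 = 1 + 0 + 1 + 0 + 1 + 0 + 1 + 0 = 4 ≡ 0 (mod 2).
  s_3 = 0 + 1 + 1 + 0 + 1 + 1 + 1 + 0 = 5 ≡ 1 (mod 2).
  s_4 = 0 + 1 + 0 + 0 + 0 + 1 + 0 + 0 = 2 ≡ 0 (mod 2).
s = (1, 0, 1, 0)^T — this equals column 10 of H (binary 1010), so error is at position 10.
Correct: flip bit 10 of r = 001101010111010 to get c = 001101010011010.


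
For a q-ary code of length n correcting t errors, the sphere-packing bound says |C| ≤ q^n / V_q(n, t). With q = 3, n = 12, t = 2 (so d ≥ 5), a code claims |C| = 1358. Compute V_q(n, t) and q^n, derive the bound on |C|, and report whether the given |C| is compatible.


V_q(n, t) = 289, q^n = 531441, Hamming bound = 1838, |C| = 1358 ≤ bound (satisfied).

Step 1: Compute V_q(n, t) = Σ_{j=0}^2 C(n, j) (q−1)^j.
  j = 0: C(12,0)·(2)^0 = 1·1 = 1.
  j = 1: C(12,1)·(2)^1 = 12·2 = 24.
  j = 2: C(12,2)·(2)^2 = 66·4 = 264.
  V_q(n, t) = 1 + 24 + 264 = 289.
Step 2: q^n = 3^12 = 531441.
Step 3: Hamming bound ⌊q^n / V_q(n,t)⌋ = ⌊531441/289⌋ = 1838.
Step 4: Compare |C| = 1358 to 1838: satisfied.
The claimed |C| lies below the Hamming bound.


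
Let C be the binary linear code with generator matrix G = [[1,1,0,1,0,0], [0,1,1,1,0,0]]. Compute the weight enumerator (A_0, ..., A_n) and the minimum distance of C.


Weight distribution: A_0 = 1, A_2 = 1, A_3 = 2. Minimum distance d = 2.

Enumerate all 2^2 = 4 messages m ∈ F_2^2.
For each, compute codeword c = mG in F_2^6, then tally its weight.
  m = 00 → c = 000000, weight = 0.
  m = 10 → c = 110100, weight = 3.
  m = 01 → c = 011100, weight = 3.
  m = 11 → c = 101000, weight = 2.
Tally weights:
  weight 0: 1 codewords.
  weight 2: 1 codewords.
  weight 3: 2 codewords.
Minimum distance d = smallest w > 0 with A_w > 0 = 2.
Sanity: Σ A_w = 4 = 2^2 = 4 ✓.


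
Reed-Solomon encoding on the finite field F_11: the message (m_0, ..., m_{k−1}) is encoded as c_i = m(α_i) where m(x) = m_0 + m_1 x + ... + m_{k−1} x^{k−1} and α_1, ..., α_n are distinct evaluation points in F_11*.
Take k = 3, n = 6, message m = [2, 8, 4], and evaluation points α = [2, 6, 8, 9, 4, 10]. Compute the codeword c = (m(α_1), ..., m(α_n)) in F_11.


c = [1, 7, 3, 2, 10, 9]

Message polynomial: m(x) = 2 + 8·x + 4·x^2 (mod 11).
For each evaluation point α_i, compute m(α_i) mod 11:
  α_1 = 2: Horner steps 4 → 5 → 1, so m(2) = 1.
  α_2 = 6: Horner steps 4 → 10 → 7, so m(6) = 7.
  α_3 = 8: Horner steps 4 → 7 → 3, so m(8) = 3.
  α_4 = 9: Horner steps 4 → 0 → 2, so m(9) = 2.
  α_5 = 4: Horner steps 4 → 2 → 10, so m(4) = 10.
  α_6 = 10: Horner steps 4 → 4 → 9, so m(10) = 9.
Codeword c = [1, 7, 3, 2, 10, 9] ∈ F_11^6.


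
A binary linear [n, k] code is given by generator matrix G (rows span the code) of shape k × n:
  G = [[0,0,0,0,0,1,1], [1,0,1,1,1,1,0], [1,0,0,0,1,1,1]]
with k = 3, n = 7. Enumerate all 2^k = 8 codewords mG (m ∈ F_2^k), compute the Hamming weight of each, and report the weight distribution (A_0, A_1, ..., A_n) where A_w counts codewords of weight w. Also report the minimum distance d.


Weight distribution: A_0 = 1, A_2 = 2, A_3 = 2, A_4 = 1, A_5 = 2. Minimum distance d = 2.

Enumerate all 2^3 = 8 messages m ∈ F_2^3.
For each, compute codeword c = mG in F_2^7, then tally its weight.
  m = 000 → c = 0000000, weight = 0.
  m = 100 → c = 0000011, weight = 2.
  m = 010 → c = 1011110, weight = 5.
  m = 110 → c = 1011101, weight = 5.
  m = 001 → c = 1000111, weight = 4.
  m = 101 → c = 1000100, weight = 2.
  m = 011 → c = 0011001, weight = 3.
  m = 111 → c = 0011010, weight = 3.
Tally weights:
  weight 0: 1 codewords.
  weight 2: 2 codewords.
  weight 3: 2 codewords.
  weight 4: 1 codewords.
  weight 5: 2 codewords.
Minimum distance d = smallest w > 0 with A_w > 0 = 2.
Sanity: Σ A_w = 8 = 2^3 = 8 ✓.


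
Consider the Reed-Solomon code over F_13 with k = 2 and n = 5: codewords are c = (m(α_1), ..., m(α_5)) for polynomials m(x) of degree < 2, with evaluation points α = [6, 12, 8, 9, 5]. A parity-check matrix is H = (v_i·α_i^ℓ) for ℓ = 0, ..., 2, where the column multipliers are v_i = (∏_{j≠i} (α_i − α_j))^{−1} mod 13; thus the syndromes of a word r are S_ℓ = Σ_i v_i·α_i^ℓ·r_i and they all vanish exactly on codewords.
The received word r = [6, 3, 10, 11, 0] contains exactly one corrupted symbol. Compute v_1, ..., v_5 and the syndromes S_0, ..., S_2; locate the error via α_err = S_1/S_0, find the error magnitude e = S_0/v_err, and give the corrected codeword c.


S = (4, 6, 9), error at position 3, error magnitude e = 5, c = [6, 3, 5, 11, 0].

Step 1: column multipliers v_i = (∏_{j≠i}(α_i − α_j))^{−1} mod 13.
  i = 1 (α = 6): (6−12)(6−8)(6−9)(6−5) = (−6)·(−2)·(−3)·1 = −36 ≡ 3, so v_1 = 3^{−1} = 9 (mod 13).
  i = 2 (α = 12): (12−6)(12−8)(12−9)(12−5) = 6·4·3·7 = 504 ≡ 10, so v_2 = 10^{−1} = 4 (mod 13).
  i = 3 (α = 8): (8−6)(8−12)(8−9)(8−5) = 2·(−4)·(−1)·3 = 24 ≡ 11, so v_3 = 11^{−1} = 6 (mod 13).
  i = 4 (α = 9): (9−6)(9−12)(9−8)(9−5) = 3·(−3)·1·4 = −36 ≡ 3, so v_4 = 3^{−1} = 9 (mod 13).
  i = 5 (α = 5): (5−6)(5−12)(5−8)(5−9) = (−1)·(−7)·(−3)·(−4) = 84 ≡ 6, so v_5 = 6^{−1} = 11 (mod 13).
  v = [9, 4, 6, 9, 11].
Step 2: syndromes of r = [6, 3, 10, 11, 0] (all sums mod 13).
  S_0 = Σ v_i r_i = 9·6 + 4·3 + 6·10 + 9·11 + 11·0 = 225 ≡ 4.
  S_1 = Σ v_i α_i r_i = 9·6·6 + 4·12·3 + 6·8·10 + 9·9·11 + 11·5·0 = 1839 ≡ 6.
  α_i^2 mod 13 = [10, 1, 12, 3, 12].
  S_2 = Σ v_i α_i^2 r_i = 9·10·6 + 4·1·3 + 6·12·10 + 9·3·11 + 11·12·0 = 1569 ≡ 9.
  S = (4, 6, 9) ≠ 0, so r is not a codeword (an error is present).
Step 3: locate the error. For a single error e at position i, S_ℓ = v_i·e·α_i^ℓ, so α_err = S_1/S_0.
  S_0^{−1} = 4^{−1} = 10 (mod 13), so α_err = 6·10 = 60 ≡ 8 = α_3. Error position i = 3.
  Consistency check: S_2/S_1 = 9·11 = 99 ≡ 8 = α_err ✓ (single-error assumption holds).
Step 4: error magnitude e = S_0/v_3 = S_0·∏_{j≠3}(α_3 − α_j) = 4·11 = 44 ≡ 5 (mod 13).
Step 5: correct position 3: c_3 = r_3 − e = 10 − 5 ≡ 5 (mod 13). Hence c = [6, 3, 5, 11, 0].
  Check: interpolating c through the α_i gives m(x) = 9 + 6·x (degree < 2) with m(α_i) = c_i for every i, so c is indeed a codeword.


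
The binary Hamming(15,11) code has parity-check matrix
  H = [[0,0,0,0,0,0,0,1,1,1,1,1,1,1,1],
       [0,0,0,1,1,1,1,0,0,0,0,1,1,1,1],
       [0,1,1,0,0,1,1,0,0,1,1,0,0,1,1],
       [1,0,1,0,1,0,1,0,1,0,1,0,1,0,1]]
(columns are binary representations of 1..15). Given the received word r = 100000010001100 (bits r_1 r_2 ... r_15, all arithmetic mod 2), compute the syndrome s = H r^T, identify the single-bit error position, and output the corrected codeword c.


s = (1, 0, 0, 0)^T, error position = 8, corrected codeword c = 100000000001100

Compute s = H r^T mod 2 one row at a time:
  s_1 = 1 + 0 + 0 + 0 + 1 + 1 + 0 + 0 = 3 ≡ 1 (mod 2).
  s_2 = 0 + 0 + 0 + 0 + 1 + 1 + 0 + 0 = 2 ≡ 0 (mod 2).
  s_3 = 0 + 0 + 0 + 0 + 0 + 0 + 0 + 0 = 0 ≡ 0 (mod 2).
  s_4 = 1 + 0 + 0 + 0 + 0 + 0 + 1 + 0 = 2 ≡ 0 (mod 2).
s = (1, 0, 0, 0)^T — this equals column 8 of H (binary 1000), so error is at position 8.
Correct: flip bit 8 of r = 100000010001100 to get c = 100000000001100.


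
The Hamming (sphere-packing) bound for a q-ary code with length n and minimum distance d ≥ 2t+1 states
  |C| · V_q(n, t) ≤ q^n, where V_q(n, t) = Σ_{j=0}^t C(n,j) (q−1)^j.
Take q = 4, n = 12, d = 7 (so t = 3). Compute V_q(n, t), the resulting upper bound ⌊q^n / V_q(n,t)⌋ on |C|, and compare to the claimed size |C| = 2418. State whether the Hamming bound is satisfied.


V_q(n, t) = 6571, q^n = 16777216, Hamming bound = 2553, |C| = 2418 ≤ bound (satisfied).

Step 1: Compute V_q(n, t) = Σ_{j=0}^3 C(n, j) (q−1)^j.
  j = 0: C(12,0)·(3)^0 = 1·1 = 1.
  j = 1: C(12,1)·(3)^1 = 12·3 = 36.
  j = 2: C(12,2)·(3)^2 = 66·9 = 594.
  j = 3: C(12,3)·(3)^3 = 220·27 = 5940.
  V_q(n, t) = 1 + 36 + 594 + 5940 = 6571.
Step 2: q^n = 4^12 = 16777216.
Step 3: Hamming bound ⌊q^n / V_q(n,t)⌋ = ⌊16777216/6571⌋ = 2553.
Step 4: Compare |C| = 2418 to 2553: satisfied.
The claimed |C| lies below the Hamming bound.


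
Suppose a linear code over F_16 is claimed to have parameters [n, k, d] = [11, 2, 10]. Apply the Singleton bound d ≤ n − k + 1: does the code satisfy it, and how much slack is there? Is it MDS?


Singleton RHS = n − k + 1 = 10, slack = 0, bound satisfied, MDS.

Singleton bound: d ≤ n − k + 1.
Here n = 11, k = 2, so n − k + 1 = 10.
Given d = 10, check d ≤ 10: YES.
Slack = (n − k + 1) − d = 0.
The code is MDS (slack = 0).
Description: the claimed parameters are [11, 2, 10]_16; such a code would be MDS (meets Singleton bound).


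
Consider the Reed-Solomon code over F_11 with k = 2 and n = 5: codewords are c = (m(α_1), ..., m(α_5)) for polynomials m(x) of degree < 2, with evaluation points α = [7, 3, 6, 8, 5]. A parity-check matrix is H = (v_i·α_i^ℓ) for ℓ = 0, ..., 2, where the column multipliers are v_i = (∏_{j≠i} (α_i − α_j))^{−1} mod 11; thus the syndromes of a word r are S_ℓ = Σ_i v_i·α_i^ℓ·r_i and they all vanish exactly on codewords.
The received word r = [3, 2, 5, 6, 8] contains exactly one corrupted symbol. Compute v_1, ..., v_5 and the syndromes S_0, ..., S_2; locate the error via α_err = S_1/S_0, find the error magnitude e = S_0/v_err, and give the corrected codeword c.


S = (10, 5, 8), error at position 3, error magnitude e = 5, c = [3, 2, 0, 6, 8].

Step 1: column multipliers v_i = (∏_{j≠i}(α_i − α_j))^{−1} mod 11.
  i = 1 (α = 7): (7−3)(7−6)(7−8)(7−5) = 4·1·(−1)·2 = −8 ≡ 3, so v_1 = 3^{−1} = 4 (mod 11).
  i = 2 (α = 3): (3−7)(3−6)(3−8)(3−5) = (−4)·(−3)·(−5)·(−2) = 120 ≡ 10, so v_2 = 10^{−1} = 10 (mod 11).
  i = 3 (α = 6): (6−7)(6−3)(6−8)(6−5) = (−1)·3·(−2)·1 = 6 ≡ 6, so v_3 = 6^{−1} = 2 (mod 11).
  i = 4 (α = 8): (8−7)(8−3)(8−6)(8−5) = 1·5·2·3 = 30 ≡ 8, so v_4 = 8^{−1} = 7 (mod 11).
  i = 5 (α = 5): (5−7)(5−3)(5−6)(5−8) = (−2)·2·(−1)·(−3) = −12 ≡ 10, so v_5 = 10^{−1} = 10 (mod 11).
  v = [4, 10, 2, 7, 10].
Step 2: syndromes of r = [3, 2, 5, 6, 8] (all sums mod 11).
  S_0 = Σ v_i r_i = 4·3 + 10·2 + 2·5 + 7·6 + 10·8 = 164 ≡ 10.
  S_1 = Σ v_i α_i r_i = 4·7·3 + 10·3·2 + 2·6·5 + 7·8·6 + 10·5·8 = 940 ≡ 5.
  α_i^2 mod 11 = [5, 9, 3, 9, 3].
  S_2 = Σ v_i α_i^2 r_i = 4·5·3 + 10·9·2 + 2·3·5 + 7·9·6 + 10·3·8 = 888 ≡ 8.
  S = (10, 5, 8) ≠ 0, so r is not a codeword (an error is present).
Step 3: locate the error. For a single error e at position i, S_ℓ = v_i·e·α_i^ℓ, so α_err = S_1/S_0.
  S_0^{−1} = 10^{−1} = 10 (mod 11), so α_err = 5·10 = 50 ≡ 6 = α_3. Error position i = 3.
  Consistency check: S_2/S_1 = 8·9 = 72 ≡ 6 = α_err ✓ (single-error assumption holds).
Step 4: error magnitude e = S_0/v_3 = S_0·∏_{j≠3}(α_3 − α_j) = 10·6 = 60 ≡ 5 (mod 11).
Step 5: correct position 3: c_3 = r_3 − e = 5 − 5 ≡ 0 (mod 11). Hence c = [3, 2, 0, 6, 8].
  Check: interpolating c through the α_i gives m(x) = 4 + 3·x (degree < 2) with m(α_i) = c_i for every i, so c is indeed a codeword.


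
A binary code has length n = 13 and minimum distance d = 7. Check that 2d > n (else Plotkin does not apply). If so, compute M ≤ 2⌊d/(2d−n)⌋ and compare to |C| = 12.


Plotkin bound M ≤ 14; given |C| = 12 ≤ bound (satisfied).

Check applicability: 2d = 14, n = 13.
2d − n = 1 > 0, so Plotkin applies.
Compute d/(2d−n) = 7/1 ≈ 7.0000.
⌊d/(2d−n)⌋ = 7.
Plotkin bound: M ≤ 2·7 = 14.
Given |C| = 12, check: satisfied.
This |C| is below the Plotkin bound.


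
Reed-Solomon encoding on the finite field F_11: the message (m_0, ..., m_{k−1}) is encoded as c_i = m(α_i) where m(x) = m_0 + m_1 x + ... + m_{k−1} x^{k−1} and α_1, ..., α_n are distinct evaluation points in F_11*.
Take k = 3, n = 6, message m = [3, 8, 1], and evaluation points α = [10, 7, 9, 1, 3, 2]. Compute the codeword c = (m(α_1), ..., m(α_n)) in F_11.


c = [7, 9, 2, 1, 3, 1]

Message polynomial: m(x) = 3 + 8·x + 1·x^2 (mod 11).
For each evaluation point α_i, compute m(α_i) mod 11:
  α_1 = 10: Horner steps 1 → 7 → 7, so m(10) = 7.
  α_2 = 7: Horner steps 1 → 4 → 9, so m(7) = 9.
  α_3 = 9: Horner steps 1 → 6 → 2, so m(9) = 2.
  α_4 = 1: Horner steps 1 → 9 → 1, so m(1) = 1.
  α_5 = 3: Horner steps 1 → 0 → 3, so m(3) = 3.
  α_6 = 2: Horner steps 1 → 10 → 1, so m(2) = 1.
Codeword c = [7, 9, 2, 1, 3, 1] ∈ F_11^6.


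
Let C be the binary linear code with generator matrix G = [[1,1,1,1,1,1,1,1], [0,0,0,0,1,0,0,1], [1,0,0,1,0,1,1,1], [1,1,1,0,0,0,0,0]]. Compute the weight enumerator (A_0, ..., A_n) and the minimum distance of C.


Weight distribution: A_0 = 1, A_2 = 3, A_3 = 4, A_5 = 4, A_6 = 3, A_8 = 1. Minimum distance d = 2.

Enumerate all 2^4 = 16 messages m ∈ F_2^4.
For each, compute codeword c = mG in F_2^8, then tally its weight.
  m = 0000 → c = 00000000, weight = 0.
  m = 1000 → c = 11111111, weight = 8.
  m = 0100 → c = 00001001, weight = 2.
  m = 1100 → c = 11110110, weight = 6.
  m = 0010 → c = 10010111, weight = 5.
  m = 1010 → c = 01101000, weight = 3.
  m = 0110 → c = 10011110, weight = 5.
  m = 1110 → c = 01100001, weight = 3.
  m = 0001 → c = 11100000, weight = 3.
  m = 1001 → c = 00011111, weight = 5.
  m = 0101 → c = 11101001, weight = 5.
  m = 1101 → c = 00010110, weight = 3.
  m = 0011 → c = 01110111, weight = 6.
  m = 1011 → c = 10001000, weight = 2.
  m = 0111 → c = 01111110, weight = 6.
  m = 1111 → c = 10000001, weight = 2.
Tally weights:
  weight 0: 1 codewords.
  weight 2: 3 codewords.
  weight 3: 4 codewords.
  weight 5: 4 codewords.
  weight 6: 3 codewords.
  weight 8: 1 codewords.
Minimum distance d = smallest w > 0 with A_w > 0 = 2.
Sanity: Σ A_w = 16 = 2^4 = 16 ✓.
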